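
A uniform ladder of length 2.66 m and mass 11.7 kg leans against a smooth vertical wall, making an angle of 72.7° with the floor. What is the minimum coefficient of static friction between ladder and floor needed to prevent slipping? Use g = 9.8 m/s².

μ_min ≈ 0.156

About the foot of the ladder:
Ladder weight 11.7×9.8 = 114.7 N acts at 1.33 m along the ladder; its horizontal arm is 1.33·cos72.7° = 0.3955 m → τ = 45.36 N·m clockwise.
Wall normal N acts horizontally at the top; its moment arm is the height L sinθ = 2.66·sin72.7° = 2.54 m, counterclockwise.
Στ = 0 ⇒ N × 2.54 = 45.36 ⇒ N = 17.86 N.
ΣFx = 0 ⇒ f = N_wall = 17.86 N. ΣFy = 0 ⇒ N_floor = 114.7 N.
μ_min = f / N_floor = 17.86 / 114.7 = 0.156.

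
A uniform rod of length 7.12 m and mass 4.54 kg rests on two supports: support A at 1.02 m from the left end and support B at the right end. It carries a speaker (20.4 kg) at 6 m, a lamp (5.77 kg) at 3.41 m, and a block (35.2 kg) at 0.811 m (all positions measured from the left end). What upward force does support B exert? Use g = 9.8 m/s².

Taking torques about support A:
Beam weight: 4.54 × 9.8 = 44.49 N down at 3.56 m → arm 2.54 m, τ = 44.49 × 2.54 = 113 N·m clockwise.
Speaker: 20.4 × 9.8 = 199.9 N down at 6 m → arm 4.98 m, τ = 199.9 × 4.98 = 995.5 N·m clockwise.
Lamp: 5.77 × 9.8 = 56.55 N down at 3.41 m → arm 2.39 m, τ = 56.55 × 2.39 = 135.2 N·m clockwise.
Block: 35.2 × 9.8 = 345 N down at 0.811 m → arm 0.209 m, τ = 345 × 0.209 = 72.11 N·m counterclockwise.
Net load moment about support A = 1172 N·m clockwise.
Reaction R at support B is upward at 7.12 m, arm 6.1 m → moment R × 6.1 counterclockwise.
For rotational equilibrium, R × 6.1 = 1172, so R = 192 N.

R_B ≈ 192 N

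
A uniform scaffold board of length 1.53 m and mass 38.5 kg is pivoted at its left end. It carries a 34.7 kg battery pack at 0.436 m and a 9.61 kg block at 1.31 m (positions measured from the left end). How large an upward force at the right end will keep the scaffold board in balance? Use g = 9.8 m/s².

F ≈ 366 N

Taking torques about the left end:
Beam weight: 38.5 × 9.8 = 377.3 N down at 0.765 m → arm 0.765 m, τ = 377.3 × 0.765 = 288.6 N·m clockwise.
Battery pack: 34.7 × 9.8 = 340.1 N down at 0.436 m → arm 0.436 m, τ = 340.1 × 0.436 = 148.3 N·m clockwise.
Block: 9.61 × 9.8 = 94.18 N down at 1.31 m → arm 1.31 m, τ = 94.18 × 1.31 = 123.4 N·m clockwise.
Net moment of the loads = 560.3 N·m clockwise.
The upward force F acts at the right end, arm 1.53 m, giving F × 1.53 counterclockwise.
Setting net torque to zero: F × 1.53 = 560.3 → F = 560.3 / 1.53 = 366 N.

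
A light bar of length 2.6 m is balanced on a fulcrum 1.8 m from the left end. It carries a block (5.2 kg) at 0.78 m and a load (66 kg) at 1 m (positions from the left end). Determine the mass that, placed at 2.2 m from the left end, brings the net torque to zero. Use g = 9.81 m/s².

m ≈ 145 kg

Choose the fulcrum (at 1.8 m from the left end) as the axis so the support reaction has zero arm there.
Block: 5.2 × 9.81 = 51.01 N down at 0.78 m → arm 1.02 m, τ = 51.01 × 1.02 = 52.03 N·m counterclockwise.
Load: 66 × 9.81 = 647.5 N down at 1 m → arm 0.8 m, τ = 647.5 × 0.8 = 518 N·m counterclockwise.
Net moment of known loads = 570 N·m counterclockwise.
An unknown mass m at 2.2 m has arm 0.4 m; its moment is m·g·0.4 clockwise.
Setting net torque to zero: m × 9.81 × 0.4 = 570 → m = 570 / (9.81 × 0.4) = 145 kg.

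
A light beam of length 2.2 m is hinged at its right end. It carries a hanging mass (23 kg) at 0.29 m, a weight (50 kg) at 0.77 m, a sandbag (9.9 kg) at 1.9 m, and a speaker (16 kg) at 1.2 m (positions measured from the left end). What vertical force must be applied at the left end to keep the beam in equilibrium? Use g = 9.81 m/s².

Choose the right end as the axis so the unknown pivot reaction has zero arm there.
Hanging mass: 23 × 9.81 = 225.6 N down at 0.29 m → arm 1.91 m, τ = 225.6 × 1.91 = 430.9 N·m counterclockwise.
Weight: 50 × 9.81 = 490.5 N down at 0.77 m → arm 1.43 m, τ = 490.5 × 1.43 = 701.4 N·m counterclockwise.
Sandbag: 9.9 × 9.81 = 97.12 N down at 1.9 m → arm 0.3 m, τ = 97.12 × 0.3 = 29.14 N·m counterclockwise.
Speaker: 16 × 9.81 = 157 N down at 1.2 m → arm 1 m, τ = 157 × 1 = 157 N·m counterclockwise.
Net moment of the loads = 1318 N·m counterclockwise.
The upward force F acts at the left end, arm 2.2 m, giving F × 2.2 clockwise.
Στ = 0 ⇒ F × 2.2 = 1318 ⇒ F = 1318 / 2.2 = 599 N.

F ≈ 599 N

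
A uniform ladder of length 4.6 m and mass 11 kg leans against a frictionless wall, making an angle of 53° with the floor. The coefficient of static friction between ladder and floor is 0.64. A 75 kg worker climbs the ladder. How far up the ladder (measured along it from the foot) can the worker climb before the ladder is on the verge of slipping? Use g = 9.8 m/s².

Taking torques about the foot of the ladder:
Ladder weight 11×9.8 = 107.8 N acts at 2.3 m along the ladder; its horizontal arm is 2.3·cos53° = 1.384 m → τ = 149.2 N·m clockwise.
Worker weight 75×9.8 = 735 N at distance d → arm d·cos53° → τ = 735·d·0.6018 clockwise.
Wall normal N at the top has arm L sinθ = 3.674 m counterclockwise, so Στ = 0 gives N·3.674 = 149.2 + 442.3·d.
ΣFy = 0 ⇒ N_floor = 842.8 N, so the maximum friction is μ_s·N_floor = 0.64×842.8 = 539.4 N. ΣFx = 0 ⇒ N_wall = f, so at the slipping point N = 539.4 N.
Substituting: 539.4×3.674 = 149.2 + 442.3·d ⇒ d = (1982 − 149.2) / 442.3 = 4.14 m.

d ≈ 4.14 m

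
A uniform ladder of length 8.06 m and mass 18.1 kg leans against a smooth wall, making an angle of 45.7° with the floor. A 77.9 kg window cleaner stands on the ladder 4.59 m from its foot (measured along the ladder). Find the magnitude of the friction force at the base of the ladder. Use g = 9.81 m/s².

f ≈ 511 N

Sum moments about the foot of the ladder (the floor normal and friction both act there and drop out).
Ladder weight 18.1×9.81 = 177.6 N acts at 4.03 m along the ladder; its horizontal arm is 4.03·cos45.7° = 2.815 m → τ = 499.9 N·m clockwise.
Window cleaner: 77.9×9.81 = 764.2 N at 4.59 m → arm 3.206 m → τ = 2450 N·m clockwise.
Wall normal N acts horizontally at the top; its moment arm is the height L sinθ = 8.06·sin45.7° = 5.768 m, counterclockwise.
For rotational equilibrium, N × 5.768 = 2950, so N = 511 N.
ΣFx = 0: friction at the foot balances the wall's push, so f = N_wall = 511 N.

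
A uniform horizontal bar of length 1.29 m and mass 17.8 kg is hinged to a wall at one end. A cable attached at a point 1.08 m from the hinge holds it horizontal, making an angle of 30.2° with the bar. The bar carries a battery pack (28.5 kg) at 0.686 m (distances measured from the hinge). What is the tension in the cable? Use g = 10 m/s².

T ≈ 571 N

Sum moments about the hinge (the unknown hinge reaction has zero arm there).
Beam weight: 17.8 × 10 = 178 N down at 0.645 m → arm 0.645 m, τ = 178 × 0.645 = 114.8 N·m clockwise.
Battery pack: 28.5 × 10 = 285 N down at 0.686 m → arm 0.686 m, τ = 285 × 0.686 = 195.5 N·m clockwise.
Total clockwise load moment = 310.3 N·m.
The cable tension T acts at 1.08 m; only its component perpendicular to the bar, T sinθ, produces torque. sin 30.2° = 0.503.
Balancing moments: T × 1.08 × 0.503 = 310.3, giving T = 310.3 / 0.5432 = 571 N.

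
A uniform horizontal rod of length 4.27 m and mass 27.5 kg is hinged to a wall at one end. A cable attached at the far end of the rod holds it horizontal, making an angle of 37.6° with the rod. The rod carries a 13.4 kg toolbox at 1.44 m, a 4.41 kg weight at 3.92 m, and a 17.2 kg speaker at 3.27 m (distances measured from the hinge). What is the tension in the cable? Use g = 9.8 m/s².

T ≈ 570 N

About the hinge:
Beam weight: 27.5 × 9.8 = 269.5 N down at 2.135 m → arm 2.135 m, τ = 269.5 × 2.135 = 575.4 N·m clockwise.
Toolbox: 13.4 × 9.8 = 131.3 N down at 1.44 m → arm 1.44 m, τ = 131.3 × 1.44 = 189.1 N·m clockwise.
Weight: 4.41 × 9.8 = 43.22 N down at 3.92 m → arm 3.92 m, τ = 43.22 × 3.92 = 169.4 N·m clockwise.
Speaker: 17.2 × 9.8 = 168.6 N down at 3.27 m → arm 3.27 m, τ = 168.6 × 3.27 = 551.3 N·m clockwise.
Total clockwise load moment = 1485 N·m.
The cable tension T acts at 4.27 m; only its component perpendicular to the rod, T sinθ, produces torque. sin 37.6° = 0.6101.
Στ = 0 ⇒ T × 4.27 × 0.6101 = 1485 ⇒ T = 1485 / 2.605 = 570 N.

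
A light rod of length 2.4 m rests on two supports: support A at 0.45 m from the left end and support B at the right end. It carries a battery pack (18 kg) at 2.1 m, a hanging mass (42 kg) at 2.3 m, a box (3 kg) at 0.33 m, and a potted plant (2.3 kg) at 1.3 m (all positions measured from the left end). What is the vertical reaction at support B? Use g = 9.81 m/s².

R_B ≈ 548 N

Sum moments about support A (its reaction then has zero moment arm).
Battery pack: 18 × 9.81 = 176.6 N down at 2.1 m → arm 1.65 m, τ = 176.6 × 1.65 = 291.4 N·m clockwise.
Hanging mass: 42 × 9.81 = 412 N down at 2.3 m → arm 1.85 m, τ = 412 × 1.85 = 762.2 N·m clockwise.
Box: 3 × 9.81 = 29.43 N down at 0.33 m → arm 0.12 m, τ = 29.43 × 0.12 = 3.532 N·m counterclockwise.
Potted plant: 2.3 × 9.81 = 22.56 N down at 1.3 m → arm 0.85 m, τ = 22.56 × 0.85 = 19.18 N·m clockwise.
Net load moment about support A = 1069 N·m clockwise.
Reaction R at support B is upward at 2.4 m, arm 1.95 m → moment R × 1.95 counterclockwise.
Στ = 0 ⇒ R × 1.95 = 1069 ⇒ R = 548 N.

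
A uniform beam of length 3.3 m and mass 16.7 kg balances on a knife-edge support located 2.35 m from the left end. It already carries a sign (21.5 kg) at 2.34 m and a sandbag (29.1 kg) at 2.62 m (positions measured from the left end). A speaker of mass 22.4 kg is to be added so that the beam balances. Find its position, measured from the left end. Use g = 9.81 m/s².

Take moments about the knife-edge support (at 2.35 m from the left end).
Beam weight: 16.7 × 9.81 = 163.8 N down at 1.65 m → arm 0.7 m, τ = 163.8 × 0.7 = 114.7 N·m counterclockwise.
Sign: 21.5 × 9.81 = 210.9 N down at 2.34 m → arm 0.01 m, τ = 210.9 × 0.01 = 2.109 N·m counterclockwise.
Sandbag: 29.1 × 9.81 = 285.5 N down at 2.62 m → arm 0.27 m, τ = 285.5 × 0.27 = 77.09 N·m clockwise.
Net moment of existing loads = 39.72 N·m counterclockwise.
The speaker weighs 22.4 × 9.81 = 219.7 N and must supply an equal clockwise moment, so its lever arm about the knife-edge support is 39.72 / 219.7 = 0.181 m.
That puts it at 2.35 + 0.181 = 2.53 m from the left end.

x ≈ 2.53 m from the left end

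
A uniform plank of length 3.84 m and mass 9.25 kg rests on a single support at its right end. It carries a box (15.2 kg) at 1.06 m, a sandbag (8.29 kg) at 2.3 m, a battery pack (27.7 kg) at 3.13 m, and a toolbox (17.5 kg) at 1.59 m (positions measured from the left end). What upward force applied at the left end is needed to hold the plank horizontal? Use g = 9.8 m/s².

Take moments about the right end.
Beam weight: 9.25 × 9.8 = 90.65 N down at 1.92 m → arm 1.92 m, τ = 90.65 × 1.92 = 174 N·m counterclockwise.
Box: 15.2 × 9.8 = 149 N down at 1.06 m → arm 2.78 m, τ = 149 × 2.78 = 414.2 N·m counterclockwise.
Sandbag: 8.29 × 9.8 = 81.24 N down at 2.3 m → arm 1.54 m, τ = 81.24 × 1.54 = 125.1 N·m counterclockwise.
Battery pack: 27.7 × 9.8 = 271.5 N down at 3.13 m → arm 0.71 m, τ = 271.5 × 0.71 = 192.8 N·m counterclockwise.
Toolbox: 17.5 × 9.8 = 171.5 N down at 1.59 m → arm 2.25 m, τ = 171.5 × 2.25 = 385.9 N·m counterclockwise.
Net moment of the loads = 1292 N·m counterclockwise.
The upward force F acts at the left end, arm 3.84 m, giving F × 3.84 clockwise.
Balancing moments: F × 3.84 = 1292, giving F = 1292 / 3.84 = 336 N.

F ≈ 336 N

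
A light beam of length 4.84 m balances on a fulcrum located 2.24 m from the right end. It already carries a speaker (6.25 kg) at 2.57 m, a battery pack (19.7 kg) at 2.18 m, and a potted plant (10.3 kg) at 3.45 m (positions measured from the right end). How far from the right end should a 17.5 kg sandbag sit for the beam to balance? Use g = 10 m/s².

Taking torques about the fulcrum (at 2.24 m from the right end):
Speaker: 6.25 × 10 = 62.5 N down at 2.57 m → arm 0.33 m, τ = 62.5 × 0.33 = 20.62 N·m counterclockwise.
Battery pack: 19.7 × 10 = 197 N down at 2.18 m → arm 0.06 m, τ = 197 × 0.06 = 11.82 N·m clockwise.
Potted plant: 10.3 × 10 = 103 N down at 3.45 m → arm 1.21 m, τ = 103 × 1.21 = 124.6 N·m counterclockwise.
Net moment of existing loads = 133.4 N·m counterclockwise.
The sandbag weighs 17.5 × 10 = 175 N and must supply an equal clockwise moment, so its lever arm about the fulcrum is 133.4 / 175 = 0.762 m.
That puts it at 2.24 − 0.762 = 1.48 m from the right end.

x ≈ 1.48 m from the right end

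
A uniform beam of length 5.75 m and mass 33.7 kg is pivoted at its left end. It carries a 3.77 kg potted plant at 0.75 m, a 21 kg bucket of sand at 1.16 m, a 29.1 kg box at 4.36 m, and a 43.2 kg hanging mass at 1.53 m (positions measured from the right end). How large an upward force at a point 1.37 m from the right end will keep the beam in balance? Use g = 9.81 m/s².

About the left end:
Beam weight: 33.7 × 9.81 = 330.6 N down at 2.875 m → arm 2.875 m, τ = 330.6 × 2.875 = 950.5 N·m clockwise.
Potted plant: 3.77 × 9.81 = 36.98 N down at 0.75 m → arm 5 m, τ = 36.98 × 5 = 184.9 N·m clockwise.
Bucket of sand: 21 × 9.81 = 206 N down at 1.16 m → arm 4.59 m, τ = 206 × 4.59 = 945.5 N·m clockwise.
Box: 29.1 × 9.81 = 285.5 N down at 4.36 m → arm 1.39 m, τ = 285.5 × 1.39 = 396.8 N·m clockwise.
Hanging mass: 43.2 × 9.81 = 423.8 N down at 1.53 m → arm 4.22 m, τ = 423.8 × 4.22 = 1788 N·m clockwise.
Net moment of the loads = 4266 N·m clockwise.
The upward force F acts at a point 1.37 m from the right end, arm 4.38 m, giving F × 4.38 counterclockwise.
For rotational equilibrium, F × 4.38 = 4266, so F = 4266 / 4.38 = 974 N.

F ≈ 974 N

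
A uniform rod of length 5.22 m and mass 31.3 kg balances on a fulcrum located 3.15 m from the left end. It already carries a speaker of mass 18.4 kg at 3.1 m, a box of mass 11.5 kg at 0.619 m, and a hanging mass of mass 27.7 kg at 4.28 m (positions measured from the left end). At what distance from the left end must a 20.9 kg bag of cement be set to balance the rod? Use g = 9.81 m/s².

Sum moments about the fulcrum (at 3.15 m from the left end) (the support reaction has zero arm there).
Beam weight: 31.3 × 9.81 = 307.1 N down at 2.61 m → arm 0.54 m, τ = 307.1 × 0.54 = 165.8 N·m counterclockwise.
Speaker: 18.4 × 9.81 = 180.5 N down at 3.1 m → arm 0.05 m, τ = 180.5 × 0.05 = 9.025 N·m counterclockwise.
Box: 11.5 × 9.81 = 112.8 N down at 0.619 m → arm 2.531 m, τ = 112.8 × 2.531 = 285.5 N·m counterclockwise.
Hanging mass: 27.7 × 9.81 = 271.7 N down at 4.28 m → arm 1.13 m, τ = 271.7 × 1.13 = 307 N·m clockwise.
Net moment of existing loads = 153.3 N·m counterclockwise.
The bag of cement weighs 20.9 × 9.81 = 205 N and must supply an equal clockwise moment, so its lever arm about the fulcrum is 153.3 / 205 = 0.748 m.
That puts it at 3.15 + 0.748 = 3.9 m from the left end.

x ≈ 3.9 m from the left end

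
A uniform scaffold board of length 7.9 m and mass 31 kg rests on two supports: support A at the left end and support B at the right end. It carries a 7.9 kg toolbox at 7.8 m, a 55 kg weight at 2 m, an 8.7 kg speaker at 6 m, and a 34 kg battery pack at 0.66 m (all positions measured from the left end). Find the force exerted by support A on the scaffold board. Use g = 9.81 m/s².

R_A ≈ 882 N

Taking torques about support B:
Beam weight: 31 × 9.81 = 304.1 N down at 3.95 m → arm 3.95 m, τ = 304.1 × 3.95 = 1201 N·m counterclockwise.
Toolbox: 7.9 × 9.81 = 77.5 N down at 7.8 m → arm 0.1 m, τ = 77.5 × 0.1 = 7.75 N·m counterclockwise.
Weight: 55 × 9.81 = 539.6 N down at 2 m → arm 5.9 m, τ = 539.6 × 5.9 = 3184 N·m counterclockwise.
Speaker: 8.7 × 9.81 = 85.35 N down at 6 m → arm 1.9 m, τ = 85.35 × 1.9 = 162.2 N·m counterclockwise.
Battery pack: 34 × 9.81 = 333.5 N down at 0.66 m → arm 7.24 m, τ = 333.5 × 7.24 = 2415 N·m counterclockwise.
Net load moment about support B = 6970 N·m counterclockwise.
Reaction R at support A is upward at 0 m, arm 7.9 m → moment R × 7.9 clockwise.
Setting net torque to zero: R × 7.9 = 6970 → R = 882 N.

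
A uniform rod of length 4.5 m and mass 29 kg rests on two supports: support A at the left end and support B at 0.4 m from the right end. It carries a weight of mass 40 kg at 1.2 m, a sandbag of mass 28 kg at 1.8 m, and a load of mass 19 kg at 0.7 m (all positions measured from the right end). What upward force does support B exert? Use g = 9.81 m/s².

Take moments about support A.
Beam weight: 29 × 9.81 = 284.5 N down at 2.25 m → arm 2.25 m, τ = 284.5 × 2.25 = 640.1 N·m clockwise.
Weight: 40 × 9.81 = 392.4 N down at 1.2 m → arm 3.3 m, τ = 392.4 × 3.3 = 1295 N·m clockwise.
Sandbag: 28 × 9.81 = 274.7 N down at 1.8 m → arm 2.7 m, τ = 274.7 × 2.7 = 741.7 N·m clockwise.
Load: 19 × 9.81 = 186.4 N down at 0.7 m → arm 3.8 m, τ = 186.4 × 3.8 = 708.3 N·m clockwise.
Net load moment about support A = 3385 N·m clockwise.
Reaction R at support B is upward at 0.4 m, arm 4.1 m → moment R × 4.1 counterclockwise.
Balancing moments: R × 4.1 = 3385, giving R = 826 N.

R_B ≈ 826 N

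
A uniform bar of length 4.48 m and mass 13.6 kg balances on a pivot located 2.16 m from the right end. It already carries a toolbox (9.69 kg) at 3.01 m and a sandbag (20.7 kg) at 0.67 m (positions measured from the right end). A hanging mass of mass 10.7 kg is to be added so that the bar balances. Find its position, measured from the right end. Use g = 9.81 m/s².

Choose the pivot (at 2.16 m from the right end) as the axis so the support reaction has zero arm there.
Beam weight: 13.6 × 9.81 = 133.4 N down at 2.24 m → arm 0.08 m, τ = 133.4 × 0.08 = 10.67 N·m counterclockwise.
Toolbox: 9.69 × 9.81 = 95.06 N down at 3.01 m → arm 0.85 m, τ = 95.06 × 0.85 = 80.8 N·m counterclockwise.
Sandbag: 20.7 × 9.81 = 203.1 N down at 0.67 m → arm 1.49 m, τ = 203.1 × 1.49 = 302.6 N·m clockwise.
Net moment of existing loads = 211.1 N·m clockwise.
The hanging mass weighs 10.7 × 9.81 = 105 N and must supply an equal counterclockwise moment, so its lever arm about the pivot is 211.1 / 105 = 2.01 m.
That puts it at 2.16 + 2.01 = 4.17 m from the right end.

x ≈ 4.17 m from the right end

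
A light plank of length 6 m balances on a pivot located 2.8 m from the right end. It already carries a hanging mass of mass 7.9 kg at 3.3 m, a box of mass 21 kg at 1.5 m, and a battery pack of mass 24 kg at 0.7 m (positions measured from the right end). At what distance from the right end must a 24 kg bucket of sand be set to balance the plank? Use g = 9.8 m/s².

Sum moments about the pivot (at 2.8 m from the right end) (the support reaction has zero arm there).
Hanging mass: 7.9 × 9.8 = 77.42 N down at 3.3 m → arm 0.5 m, τ = 77.42 × 0.5 = 38.71 N·m counterclockwise.
Box: 21 × 9.8 = 205.8 N down at 1.5 m → arm 1.3 m, τ = 205.8 × 1.3 = 267.5 N·m clockwise.
Battery pack: 24 × 9.8 = 235.2 N down at 0.7 m → arm 2.1 m, τ = 235.2 × 2.1 = 493.9 N·m clockwise.
Net moment of existing loads = 722.7 N·m clockwise.
The bucket of sand weighs 24 × 9.8 = 235.2 N and must supply an equal counterclockwise moment, so its lever arm about the pivot is 722.7 / 235.2 = 3.07 m.
That puts it at 2.8 + 3.07 = 5.87 m from the right end.

x ≈ 5.87 m from the right end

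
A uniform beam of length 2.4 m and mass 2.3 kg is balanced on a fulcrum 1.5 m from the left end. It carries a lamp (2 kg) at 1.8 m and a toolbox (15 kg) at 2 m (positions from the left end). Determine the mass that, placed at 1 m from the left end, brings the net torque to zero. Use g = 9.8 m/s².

m ≈ 14.8 kg

Choose the fulcrum (at 1.5 m from the left end) as the axis so the support reaction has zero arm there.
Beam weight: 2.3 × 9.8 = 22.54 N down at 1.2 m → arm 0.3 m, τ = 22.54 × 0.3 = 6.762 N·m counterclockwise.
Lamp: 2 × 9.8 = 19.6 N down at 1.8 m → arm 0.3 m, τ = 19.6 × 0.3 = 5.88 N·m clockwise.
Toolbox: 15 × 9.8 = 147 N down at 2 m → arm 0.5 m, τ = 147 × 0.5 = 73.5 N·m clockwise.
Net moment of known loads = 72.62 N·m clockwise.
An unknown mass m at 1 m has arm 0.5 m; its moment is m·g·0.5 counterclockwise.
For rotational equilibrium, m × 9.8 × 0.5 = 72.62, so m = 72.62 / (9.8 × 0.5) = 14.8 kg.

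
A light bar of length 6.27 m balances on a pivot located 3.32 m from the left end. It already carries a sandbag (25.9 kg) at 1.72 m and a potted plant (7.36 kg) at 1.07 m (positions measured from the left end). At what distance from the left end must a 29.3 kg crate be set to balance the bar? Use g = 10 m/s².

x ≈ 5.3 m from the left end

Sum moments about the pivot (at 3.32 m from the left end) (the support reaction has zero arm there).
Sandbag: 25.9 × 10 = 259 N down at 1.72 m → arm 1.6 m, τ = 259 × 1.6 = 414.4 N·m counterclockwise.
Potted plant: 7.36 × 10 = 73.6 N down at 1.07 m → arm 2.25 m, τ = 73.6 × 2.25 = 165.6 N·m counterclockwise.
Net moment of existing loads = 580 N·m counterclockwise.
The crate weighs 29.3 × 10 = 293 N and must supply an equal clockwise moment, so its lever arm about the pivot is 580 / 293 = 1.98 m.
That puts it at 3.32 + 1.98 = 5.3 m from the left end.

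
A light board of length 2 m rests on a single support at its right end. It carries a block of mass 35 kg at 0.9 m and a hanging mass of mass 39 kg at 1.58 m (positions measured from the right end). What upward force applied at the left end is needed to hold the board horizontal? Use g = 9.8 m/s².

F ≈ 456 N

About the right end:
Block: 35 × 9.8 = 343 N down at 0.9 m → arm 0.9 m, τ = 343 × 0.9 = 308.7 N·m counterclockwise.
Hanging mass: 39 × 9.8 = 382.2 N down at 1.58 m → arm 1.58 m, τ = 382.2 × 1.58 = 603.9 N·m counterclockwise.
Net moment of the loads = 912.6 N·m counterclockwise.
The upward force F acts at the left end, arm 2 m, giving F × 2 clockwise.
Balancing moments: F × 2 = 912.6, giving F = 912.6 / 2 = 456 N.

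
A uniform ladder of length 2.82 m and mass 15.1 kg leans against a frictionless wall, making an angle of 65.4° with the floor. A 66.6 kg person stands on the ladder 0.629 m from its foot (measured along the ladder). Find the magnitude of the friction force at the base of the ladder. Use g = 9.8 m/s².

Taking torques about the foot of the ladder:
Ladder weight 15.1×9.8 = 148 N acts at 1.41 m along the ladder; its horizontal arm is 1.41·cos65.4° = 0.587 m → τ = 86.88 N·m clockwise.
Person: 66.6×9.8 = 652.7 N at 0.629 m → arm 0.2618 m → τ = 170.9 N·m clockwise.
Wall normal N acts horizontally at the top; its moment arm is the height L sinθ = 2.82·sin65.4° = 2.564 m, counterclockwise.
Στ = 0 ⇒ N × 2.564 = 257.8 ⇒ N = 101 N.
ΣFx = 0: friction at the foot balances the wall's push, so f = N_wall = 101 N.

f ≈ 101 N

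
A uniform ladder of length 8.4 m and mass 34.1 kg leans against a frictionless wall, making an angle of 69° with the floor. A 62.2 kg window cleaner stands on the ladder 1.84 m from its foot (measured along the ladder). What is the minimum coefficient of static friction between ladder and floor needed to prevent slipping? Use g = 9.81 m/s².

Choose the foot of the ladder as the axis so the floor normal and friction both act there and drop out.
Ladder weight 34.1×9.81 = 334.5 N acts at 4.2 m along the ladder; its horizontal arm is 4.2·cos69° = 1.505 m → τ = 503.4 N·m clockwise.
Window cleaner: 62.2×9.81 = 610.2 N at 1.84 m → arm 0.6594 m → τ = 402.4 N·m clockwise.
Wall normal N acts horizontally at the top; its moment arm is the height L sinθ = 8.4·sin69° = 7.842 m, counterclockwise.
Στ = 0 ⇒ N × 7.842 = 905.8 ⇒ N = 115.5 N.
ΣFx = 0 ⇒ f = N_wall = 115.5 N. ΣFy = 0 ⇒ N_floor = 944.7 N.
μ_min = f / N_floor = 115.5 / 944.7 = 0.122.

μ_min ≈ 0.122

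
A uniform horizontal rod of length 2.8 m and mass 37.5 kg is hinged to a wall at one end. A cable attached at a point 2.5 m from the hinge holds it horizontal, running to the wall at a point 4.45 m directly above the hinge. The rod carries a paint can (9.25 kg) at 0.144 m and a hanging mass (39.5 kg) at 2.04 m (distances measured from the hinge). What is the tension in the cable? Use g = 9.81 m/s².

About the hinge:
Beam weight: 37.5 × 9.81 = 367.9 N down at 1.4 m → arm 1.4 m, τ = 367.9 × 1.4 = 515.1 N·m clockwise.
Paint can: 9.25 × 9.81 = 90.74 N down at 0.144 m → arm 0.144 m, τ = 90.74 × 0.144 = 13.07 N·m clockwise.
Hanging mass: 39.5 × 9.81 = 387.5 N down at 2.04 m → arm 2.04 m, τ = 387.5 × 2.04 = 790.5 N·m clockwise.
Total clockwise load moment = 1319 N·m.
The cable tension T acts at 2.5 m; only its component perpendicular to the rod, T sinθ, produces torque. sinθ = h/√(h²+d²) = 4.45/√(4.45²+2.5²) = 0.8718.
Στ = 0 ⇒ T × 2.5 × 0.8718 = 1319 ⇒ T = 1319 / 2.179 = 605 N.

T ≈ 605 N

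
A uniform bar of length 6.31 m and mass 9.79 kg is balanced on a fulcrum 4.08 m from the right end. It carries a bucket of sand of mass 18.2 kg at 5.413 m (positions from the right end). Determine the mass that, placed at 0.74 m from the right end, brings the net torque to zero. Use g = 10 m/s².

m ≈ 4.55 kg

Choose the fulcrum (at 4.08 m from the right end) as the axis so the support reaction has zero arm there.
Beam weight: 9.79 × 10 = 97.9 N down at 3.155 m → arm 0.925 m, τ = 97.9 × 0.925 = 90.56 N·m clockwise.
Bucket of sand: 18.2 × 10 = 182 N down at 5.413 m → arm 1.333 m, τ = 182 × 1.333 = 242.6 N·m counterclockwise.
Net moment of known loads = 152 N·m counterclockwise.
An unknown mass m at 0.74 m has arm 3.34 m; its moment is m·g·3.34 clockwise.
For rotational equilibrium, m × 10 × 3.34 = 152, so m = 152 / (10 × 3.34) = 4.55 kg.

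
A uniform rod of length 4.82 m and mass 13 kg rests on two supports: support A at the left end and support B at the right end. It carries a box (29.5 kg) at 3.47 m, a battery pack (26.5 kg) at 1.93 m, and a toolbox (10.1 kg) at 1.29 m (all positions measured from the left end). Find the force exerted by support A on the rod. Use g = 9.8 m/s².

R_A ≈ 373 N

Take moments about support B.
Beam weight: 13 × 9.8 = 127.4 N down at 2.41 m → arm 2.41 m, τ = 127.4 × 2.41 = 307 N·m counterclockwise.
Box: 29.5 × 9.8 = 289.1 N down at 3.47 m → arm 1.35 m, τ = 289.1 × 1.35 = 390.3 N·m counterclockwise.
Battery pack: 26.5 × 9.8 = 259.7 N down at 1.93 m → arm 2.89 m, τ = 259.7 × 2.89 = 750.5 N·m counterclockwise.
Toolbox: 10.1 × 9.8 = 98.98 N down at 1.29 m → arm 3.53 m, τ = 98.98 × 3.53 = 349.4 N·m counterclockwise.
Net load moment about support B = 1797 N·m counterclockwise.
Reaction R at support A is upward at 0 m, arm 4.82 m → moment R × 4.82 clockwise.
Setting net torque to zero: R × 4.82 = 1797 → R = 373 N.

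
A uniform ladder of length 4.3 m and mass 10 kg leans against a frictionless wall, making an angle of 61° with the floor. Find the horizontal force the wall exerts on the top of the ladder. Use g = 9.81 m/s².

N_wall ≈ 27.2 N

Taking torques about the foot of the ladder:
Ladder weight 10×9.81 = 98.1 N acts at 2.15 m along the ladder; its horizontal arm is 2.15·cos61° = 1.042 m → τ = 102.2 N·m clockwise.
Wall normal N acts horizontally at the top; its moment arm is the height L sinθ = 4.3·sin61° = 3.761 m, counterclockwise.
Setting net torque to zero: N × 3.761 = 102.2 → N = 27.2 N.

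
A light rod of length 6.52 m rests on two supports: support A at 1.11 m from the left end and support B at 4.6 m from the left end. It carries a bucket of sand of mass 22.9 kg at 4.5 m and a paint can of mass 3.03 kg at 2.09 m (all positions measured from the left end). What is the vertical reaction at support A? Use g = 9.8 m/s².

R_A ≈ 27.8 N

Choose support B as the axis so its reaction then has zero moment arm.
Bucket of sand: 22.9 × 9.8 = 224.4 N down at 4.5 m → arm 0.1 m, τ = 224.4 × 0.1 = 22.44 N·m counterclockwise.
Paint can: 3.03 × 9.8 = 29.69 N down at 2.09 m → arm 2.51 m, τ = 29.69 × 2.51 = 74.52 N·m counterclockwise.
Net load moment about support B = 96.96 N·m counterclockwise.
Reaction R at support A is upward at 1.11 m, arm 3.49 m → moment R × 3.49 clockwise.
Balancing moments: R × 3.49 = 96.96, giving R = 27.8 N.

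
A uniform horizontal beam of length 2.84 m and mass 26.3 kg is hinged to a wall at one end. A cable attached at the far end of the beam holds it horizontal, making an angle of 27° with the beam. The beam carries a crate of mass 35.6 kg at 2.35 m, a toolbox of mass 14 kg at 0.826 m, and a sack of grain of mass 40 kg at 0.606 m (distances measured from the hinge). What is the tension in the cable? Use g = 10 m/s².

T ≈ 1220 N

Taking torques about the hinge:
Beam weight: 26.3 × 10 = 263 N down at 1.42 m → arm 1.42 m, τ = 263 × 1.42 = 373.5 N·m clockwise.
Crate: 35.6 × 10 = 356 N down at 2.35 m → arm 2.35 m, τ = 356 × 2.35 = 836.6 N·m clockwise.
Toolbox: 14 × 10 = 140 N down at 0.826 m → arm 0.826 m, τ = 140 × 0.826 = 115.6 N·m clockwise.
Sack of grain: 40 × 10 = 400 N down at 0.606 m → arm 0.606 m, τ = 400 × 0.606 = 242.4 N·m clockwise.
Total clockwise load moment = 1568 N·m.
The cable tension T acts at 2.84 m; only its component perpendicular to the beam, T sinθ, produces torque. sin 27° = 0.454.
Setting net torque to zero: T × 2.84 × 0.454 = 1568 → T = 1568 / 1.289 = 1220 N.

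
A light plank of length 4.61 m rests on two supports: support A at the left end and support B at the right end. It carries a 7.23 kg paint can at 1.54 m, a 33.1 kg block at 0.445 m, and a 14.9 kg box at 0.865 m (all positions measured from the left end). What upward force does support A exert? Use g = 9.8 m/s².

Take moments about support B.
Paint can: 7.23 × 9.8 = 70.85 N down at 1.54 m → arm 3.07 m, τ = 70.85 × 3.07 = 217.5 N·m counterclockwise.
Block: 33.1 × 9.8 = 324.4 N down at 0.445 m → arm 4.165 m, τ = 324.4 × 4.165 = 1351 N·m counterclockwise.
Box: 14.9 × 9.8 = 146 N down at 0.865 m → arm 3.745 m, τ = 146 × 3.745 = 546.8 N·m counterclockwise.
Net load moment about support B = 2115 N·m counterclockwise.
Reaction R at support A is upward at 0 m, arm 4.61 m → moment R × 4.61 clockwise.
Στ = 0 ⇒ R × 4.61 = 2115 ⇒ R = 459 N.

R_A ≈ 459 N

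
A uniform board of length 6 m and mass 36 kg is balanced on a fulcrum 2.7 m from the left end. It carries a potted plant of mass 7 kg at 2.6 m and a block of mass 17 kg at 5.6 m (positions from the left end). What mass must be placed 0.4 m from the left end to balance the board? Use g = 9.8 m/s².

m ≈ 25.8 kg

Take moments about the fulcrum (at 2.7 m from the left end).
Beam weight: 36 × 9.8 = 352.8 N down at 3 m → arm 0.3 m, τ = 352.8 × 0.3 = 105.8 N·m clockwise.
Potted plant: 7 × 9.8 = 68.6 N down at 2.6 m → arm 0.1 m, τ = 68.6 × 0.1 = 6.86 N·m counterclockwise.
Block: 17 × 9.8 = 166.6 N down at 5.6 m → arm 2.9 m, τ = 166.6 × 2.9 = 483.1 N·m clockwise.
Net moment of known loads = 582 N·m clockwise.
An unknown mass m at 0.4 m has arm 2.3 m; its moment is m·g·2.3 counterclockwise.
Setting net torque to zero: m × 9.8 × 2.3 = 582 → m = 582 / (9.8 × 2.3) = 25.8 kg.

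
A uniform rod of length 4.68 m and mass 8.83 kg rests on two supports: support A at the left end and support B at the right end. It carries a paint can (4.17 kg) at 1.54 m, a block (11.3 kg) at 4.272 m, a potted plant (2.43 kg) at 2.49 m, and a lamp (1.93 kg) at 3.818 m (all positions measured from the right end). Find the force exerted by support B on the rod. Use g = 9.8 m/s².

About support A:
Beam weight: 8.83 × 9.8 = 86.53 N down at 2.34 m → arm 2.34 m, τ = 86.53 × 2.34 = 202.5 N·m clockwise.
Paint can: 4.17 × 9.8 = 40.87 N down at 1.54 m → arm 3.14 m, τ = 40.87 × 3.14 = 128.3 N·m clockwise.
Block: 11.3 × 9.8 = 110.7 N down at 4.272 m → arm 0.408 m, τ = 110.7 × 0.408 = 45.17 N·m clockwise.
Potted plant: 2.43 × 9.8 = 23.81 N down at 2.49 m → arm 2.19 m, τ = 23.81 × 2.19 = 52.14 N·m clockwise.
Lamp: 1.93 × 9.8 = 18.91 N down at 3.818 m → arm 0.862 m, τ = 18.91 × 0.862 = 16.3 N·m clockwise.
Net load moment about support A = 444.4 N·m clockwise.
Reaction R at support B is upward at 0 m, arm 4.68 m → moment R × 4.68 counterclockwise.
Στ = 0 ⇒ R × 4.68 = 444.4 ⇒ R = 95 N.

R_B ≈ 95 N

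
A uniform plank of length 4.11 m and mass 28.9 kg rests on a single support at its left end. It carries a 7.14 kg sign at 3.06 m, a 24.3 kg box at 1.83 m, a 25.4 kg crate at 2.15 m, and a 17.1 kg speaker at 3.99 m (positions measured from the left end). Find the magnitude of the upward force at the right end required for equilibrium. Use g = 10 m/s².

F ≈ 605 N

Choose the left end as the axis so the unknown pivot reaction has zero arm there.
Beam weight: 28.9 × 10 = 289 N down at 2.055 m → arm 2.055 m, τ = 289 × 2.055 = 593.9 N·m clockwise.
Sign: 7.14 × 10 = 71.4 N down at 3.06 m → arm 3.06 m, τ = 71.4 × 3.06 = 218.5 N·m clockwise.
Box: 24.3 × 10 = 243 N down at 1.83 m → arm 1.83 m, τ = 243 × 1.83 = 444.7 N·m clockwise.
Crate: 25.4 × 10 = 254 N down at 2.15 m → arm 2.15 m, τ = 254 × 2.15 = 546.1 N·m clockwise.
Speaker: 17.1 × 10 = 171 N down at 3.99 m → arm 3.99 m, τ = 171 × 3.99 = 682.3 N·m clockwise.
Net moment of the loads = 2486 N·m clockwise.
The upward force F acts at the right end, arm 4.11 m, giving F × 4.11 counterclockwise.
Balancing moments: F × 4.11 = 2486, giving F = 2486 / 4.11 = 605 N.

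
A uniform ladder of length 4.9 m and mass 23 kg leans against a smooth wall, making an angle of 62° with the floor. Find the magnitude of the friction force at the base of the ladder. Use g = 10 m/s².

Take moments about the foot of the ladder.
Ladder weight 23×10 = 230 N acts at 2.45 m along the ladder; its horizontal arm is 2.45·cos62° = 1.15 m → τ = 264.5 N·m clockwise.
Wall normal N acts horizontally at the top; its moment arm is the height L sinθ = 4.9·sin62° = 4.326 m, counterclockwise.
For rotational equilibrium, N × 4.326 = 264.5, so N = 61.1 N.
ΣFx = 0: friction at the foot balances the wall's push, so f = N_wall = 61.1 N.

f ≈ 61.1 N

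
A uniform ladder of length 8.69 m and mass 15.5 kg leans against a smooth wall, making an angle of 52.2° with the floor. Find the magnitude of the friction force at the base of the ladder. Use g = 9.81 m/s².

About the foot of the ladder:
Ladder weight 15.5×9.81 = 152.1 N acts at 4.345 m along the ladder; its horizontal arm is 4.345·cos52.2° = 2.663 m → τ = 405 N·m clockwise.
Wall normal N acts horizontally at the top; its moment arm is the height L sinθ = 8.69·sin52.2° = 6.866 m, counterclockwise.
Στ = 0 ⇒ N × 6.866 = 405 ⇒ N = 59 N.
ΣFx = 0: friction at the foot balances the wall's push, so f = N_wall = 59 N.

f ≈ 59 N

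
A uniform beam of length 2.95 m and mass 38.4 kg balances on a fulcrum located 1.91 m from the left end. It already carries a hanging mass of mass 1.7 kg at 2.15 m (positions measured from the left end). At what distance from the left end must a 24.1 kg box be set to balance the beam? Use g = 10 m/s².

Taking torques about the fulcrum (at 1.91 m from the left end):
Beam weight: 38.4 × 10 = 384 N down at 1.475 m → arm 0.435 m, τ = 384 × 0.435 = 167 N·m counterclockwise.
Hanging mass: 1.7 × 10 = 17 N down at 2.15 m → arm 0.24 m, τ = 17 × 0.24 = 4.08 N·m clockwise.
Net moment of existing loads = 162.9 N·m counterclockwise.
The box weighs 24.1 × 10 = 241 N and must supply an equal clockwise moment, so its lever arm about the fulcrum is 162.9 / 241 = 0.676 m.
That puts it at 1.91 + 0.676 = 2.59 m from the left end.

x ≈ 2.59 m from the left end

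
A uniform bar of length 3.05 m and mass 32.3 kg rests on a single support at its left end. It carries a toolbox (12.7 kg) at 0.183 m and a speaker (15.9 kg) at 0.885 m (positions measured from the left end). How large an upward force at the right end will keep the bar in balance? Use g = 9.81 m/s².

F ≈ 211 N

About the left end:
Beam weight: 32.3 × 9.81 = 316.9 N down at 1.525 m → arm 1.525 m, τ = 316.9 × 1.525 = 483.3 N·m clockwise.
Toolbox: 12.7 × 9.81 = 124.6 N down at 0.183 m → arm 0.183 m, τ = 124.6 × 0.183 = 22.8 N·m clockwise.
Speaker: 15.9 × 9.81 = 156 N down at 0.885 m → arm 0.885 m, τ = 156 × 0.885 = 138.1 N·m clockwise.
Net moment of the loads = 644.2 N·m clockwise.
The upward force F acts at the right end, arm 3.05 m, giving F × 3.05 counterclockwise.
Setting net torque to zero: F × 3.05 = 644.2 → F = 644.2 / 3.05 = 211 N.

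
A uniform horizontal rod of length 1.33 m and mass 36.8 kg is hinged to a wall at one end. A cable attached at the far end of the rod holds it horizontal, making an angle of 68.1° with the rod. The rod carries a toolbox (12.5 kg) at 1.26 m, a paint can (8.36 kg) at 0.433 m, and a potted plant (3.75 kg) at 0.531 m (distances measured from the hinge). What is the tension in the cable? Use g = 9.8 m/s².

T ≈ 364 N

Take moments about the hinge.
Beam weight: 36.8 × 9.8 = 360.6 N down at 0.665 m → arm 0.665 m, τ = 360.6 × 0.665 = 239.8 N·m clockwise.
Toolbox: 12.5 × 9.8 = 122.5 N down at 1.26 m → arm 1.26 m, τ = 122.5 × 1.26 = 154.3 N·m clockwise.
Paint can: 8.36 × 9.8 = 81.93 N down at 0.433 m → arm 0.433 m, τ = 81.93 × 0.433 = 35.48 N·m clockwise.
Potted plant: 3.75 × 9.8 = 36.75 N down at 0.531 m → arm 0.531 m, τ = 36.75 × 0.531 = 19.51 N·m clockwise.
Total clockwise load moment = 449.1 N·m.
The cable tension T acts at 1.33 m; only its component perpendicular to the rod, T sinθ, produces torque. sin 68.1° = 0.9278.
Balancing moments: T × 1.33 × 0.9278 = 449.1, giving T = 449.1 / 1.234 = 364 N.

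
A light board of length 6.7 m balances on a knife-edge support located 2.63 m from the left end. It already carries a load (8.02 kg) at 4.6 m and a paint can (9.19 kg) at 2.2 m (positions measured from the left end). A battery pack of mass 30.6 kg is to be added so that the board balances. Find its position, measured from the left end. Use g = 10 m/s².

x ≈ 2.24 m from the left end

Taking torques about the knife-edge support (at 2.63 m from the left end):
Load: 8.02 × 10 = 80.2 N down at 4.6 m → arm 1.97 m, τ = 80.2 × 1.97 = 158 N·m clockwise.
Paint can: 9.19 × 10 = 91.9 N down at 2.2 m → arm 0.43 m, τ = 91.9 × 0.43 = 39.52 N·m counterclockwise.
Net moment of existing loads = 118.5 N·m clockwise.
The battery pack weighs 30.6 × 10 = 306 N and must supply an equal counterclockwise moment, so its lever arm about the knife-edge support is 118.5 / 306 = 0.387 m.
That puts it at 2.63 − 0.387 = 2.24 m from the left end.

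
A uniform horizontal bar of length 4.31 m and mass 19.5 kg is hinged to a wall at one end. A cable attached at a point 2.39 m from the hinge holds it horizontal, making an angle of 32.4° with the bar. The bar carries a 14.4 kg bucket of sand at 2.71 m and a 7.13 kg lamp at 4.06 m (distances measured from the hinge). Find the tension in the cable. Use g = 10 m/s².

Sum moments about the hinge (the unknown hinge reaction has zero arm there).
Beam weight: 19.5 × 10 = 195 N down at 2.155 m → arm 2.155 m, τ = 195 × 2.155 = 420.2 N·m clockwise.
Bucket of sand: 14.4 × 10 = 144 N down at 2.71 m → arm 2.71 m, τ = 144 × 2.71 = 390.2 N·m clockwise.
Lamp: 7.13 × 10 = 71.3 N down at 4.06 m → arm 4.06 m, τ = 71.3 × 4.06 = 289.5 N·m clockwise.
Total clockwise load moment = 1100 N·m.
The cable tension T acts at 2.39 m; only its component perpendicular to the bar, T sinθ, produces torque. sin 32.4° = 0.5358.
Στ = 0 ⇒ T × 2.39 × 0.5358 = 1100 ⇒ T = 1100 / 1.281 = 859 N.

T ≈ 859 N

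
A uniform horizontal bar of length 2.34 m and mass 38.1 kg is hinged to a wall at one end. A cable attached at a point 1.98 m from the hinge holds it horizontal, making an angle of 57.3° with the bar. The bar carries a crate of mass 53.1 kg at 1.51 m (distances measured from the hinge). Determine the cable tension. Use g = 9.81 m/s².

T ≈ 735 N

Choose the hinge as the axis so the unknown hinge reaction has zero arm there.
Beam weight: 38.1 × 9.81 = 373.8 N down at 1.17 m → arm 1.17 m, τ = 373.8 × 1.17 = 437.3 N·m clockwise.
Crate: 53.1 × 9.81 = 520.9 N down at 1.51 m → arm 1.51 m, τ = 520.9 × 1.51 = 786.6 N·m clockwise.
Total clockwise load moment = 1224 N·m.
The cable tension T acts at 1.98 m; only its component perpendicular to the bar, T sinθ, produces torque. sin 57.3° = 0.8415.
For rotational equilibrium, T × 1.98 × 0.8415 = 1224, so T = 1224 / 1.666 = 735 N.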